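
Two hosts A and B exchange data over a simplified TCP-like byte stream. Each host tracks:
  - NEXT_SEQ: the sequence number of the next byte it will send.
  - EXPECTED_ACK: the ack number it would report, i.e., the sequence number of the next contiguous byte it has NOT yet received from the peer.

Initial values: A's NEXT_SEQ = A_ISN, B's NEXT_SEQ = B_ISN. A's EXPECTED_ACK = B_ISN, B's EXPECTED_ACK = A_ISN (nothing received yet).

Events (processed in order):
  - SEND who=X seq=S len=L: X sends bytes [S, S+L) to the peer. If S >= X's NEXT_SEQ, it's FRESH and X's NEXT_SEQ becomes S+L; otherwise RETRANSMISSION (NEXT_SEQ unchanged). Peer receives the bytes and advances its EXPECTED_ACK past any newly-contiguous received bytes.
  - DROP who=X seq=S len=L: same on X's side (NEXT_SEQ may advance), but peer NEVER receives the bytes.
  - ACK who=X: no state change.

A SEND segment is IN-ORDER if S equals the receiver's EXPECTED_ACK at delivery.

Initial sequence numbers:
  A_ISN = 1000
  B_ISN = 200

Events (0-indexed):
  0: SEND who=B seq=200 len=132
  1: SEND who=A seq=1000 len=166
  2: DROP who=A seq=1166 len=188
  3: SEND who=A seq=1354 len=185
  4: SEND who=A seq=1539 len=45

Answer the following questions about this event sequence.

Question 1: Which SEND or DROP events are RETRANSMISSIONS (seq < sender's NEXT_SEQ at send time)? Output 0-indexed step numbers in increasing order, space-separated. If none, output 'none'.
Step 0: SEND seq=200 -> fresh
Step 1: SEND seq=1000 -> fresh
Step 2: DROP seq=1166 -> fresh
Step 3: SEND seq=1354 -> fresh
Step 4: SEND seq=1539 -> fresh

Answer: none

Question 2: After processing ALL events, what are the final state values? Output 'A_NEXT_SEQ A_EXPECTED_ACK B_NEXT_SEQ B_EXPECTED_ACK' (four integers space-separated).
Answer: 1584 332 332 1166

Derivation:
After event 0: A_seq=1000 A_ack=332 B_seq=332 B_ack=1000
After event 1: A_seq=1166 A_ack=332 B_seq=332 B_ack=1166
After event 2: A_seq=1354 A_ack=332 B_seq=332 B_ack=1166
After event 3: A_seq=1539 A_ack=332 B_seq=332 B_ack=1166
After event 4: A_seq=1584 A_ack=332 B_seq=332 B_ack=1166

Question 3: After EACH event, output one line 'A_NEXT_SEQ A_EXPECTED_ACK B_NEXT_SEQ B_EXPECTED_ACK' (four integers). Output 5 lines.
1000 332 332 1000
1166 332 332 1166
1354 332 332 1166
1539 332 332 1166
1584 332 332 1166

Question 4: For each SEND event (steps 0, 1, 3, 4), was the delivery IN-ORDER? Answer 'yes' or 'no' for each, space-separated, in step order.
Answer: yes yes no no

Derivation:
Step 0: SEND seq=200 -> in-order
Step 1: SEND seq=1000 -> in-order
Step 3: SEND seq=1354 -> out-of-order
Step 4: SEND seq=1539 -> out-of-order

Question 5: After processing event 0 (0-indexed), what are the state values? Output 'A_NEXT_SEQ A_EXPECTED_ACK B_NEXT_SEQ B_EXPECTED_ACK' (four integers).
After event 0: A_seq=1000 A_ack=332 B_seq=332 B_ack=1000

1000 332 332 1000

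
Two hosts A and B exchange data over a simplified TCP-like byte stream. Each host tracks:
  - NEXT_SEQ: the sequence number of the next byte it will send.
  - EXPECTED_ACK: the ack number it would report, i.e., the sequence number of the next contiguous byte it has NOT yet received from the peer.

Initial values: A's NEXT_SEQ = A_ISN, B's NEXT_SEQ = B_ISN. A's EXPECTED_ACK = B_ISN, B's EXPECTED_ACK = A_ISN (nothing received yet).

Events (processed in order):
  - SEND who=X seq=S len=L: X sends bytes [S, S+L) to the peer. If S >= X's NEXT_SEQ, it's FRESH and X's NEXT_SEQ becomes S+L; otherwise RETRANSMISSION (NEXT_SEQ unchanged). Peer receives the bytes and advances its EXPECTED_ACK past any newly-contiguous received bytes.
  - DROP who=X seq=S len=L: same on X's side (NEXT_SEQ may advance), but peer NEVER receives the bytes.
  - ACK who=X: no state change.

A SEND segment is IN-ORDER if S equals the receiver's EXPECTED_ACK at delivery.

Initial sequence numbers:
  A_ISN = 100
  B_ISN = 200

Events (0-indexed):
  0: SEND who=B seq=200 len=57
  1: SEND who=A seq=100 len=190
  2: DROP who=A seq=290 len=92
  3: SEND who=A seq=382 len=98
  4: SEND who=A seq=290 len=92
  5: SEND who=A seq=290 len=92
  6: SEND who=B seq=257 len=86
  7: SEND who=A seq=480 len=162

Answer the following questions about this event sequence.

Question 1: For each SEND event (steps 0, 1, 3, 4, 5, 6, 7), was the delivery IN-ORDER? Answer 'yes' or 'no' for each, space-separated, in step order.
Answer: yes yes no yes no yes yes

Derivation:
Step 0: SEND seq=200 -> in-order
Step 1: SEND seq=100 -> in-order
Step 3: SEND seq=382 -> out-of-order
Step 4: SEND seq=290 -> in-order
Step 5: SEND seq=290 -> out-of-order
Step 6: SEND seq=257 -> in-order
Step 7: SEND seq=480 -> in-order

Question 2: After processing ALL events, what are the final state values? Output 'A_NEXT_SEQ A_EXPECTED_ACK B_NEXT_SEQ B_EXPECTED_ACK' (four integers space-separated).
After event 0: A_seq=100 A_ack=257 B_seq=257 B_ack=100
After event 1: A_seq=290 A_ack=257 B_seq=257 B_ack=290
After event 2: A_seq=382 A_ack=257 B_seq=257 B_ack=290
After event 3: A_seq=480 A_ack=257 B_seq=257 B_ack=290
After event 4: A_seq=480 A_ack=257 B_seq=257 B_ack=480
After event 5: A_seq=480 A_ack=257 B_seq=257 B_ack=480
After event 6: A_seq=480 A_ack=343 B_seq=343 B_ack=480
After event 7: A_seq=642 A_ack=343 B_seq=343 B_ack=642

Answer: 642 343 343 642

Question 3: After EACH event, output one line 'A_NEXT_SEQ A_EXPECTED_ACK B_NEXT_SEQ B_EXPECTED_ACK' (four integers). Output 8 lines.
100 257 257 100
290 257 257 290
382 257 257 290
480 257 257 290
480 257 257 480
480 257 257 480
480 343 343 480
642 343 343 642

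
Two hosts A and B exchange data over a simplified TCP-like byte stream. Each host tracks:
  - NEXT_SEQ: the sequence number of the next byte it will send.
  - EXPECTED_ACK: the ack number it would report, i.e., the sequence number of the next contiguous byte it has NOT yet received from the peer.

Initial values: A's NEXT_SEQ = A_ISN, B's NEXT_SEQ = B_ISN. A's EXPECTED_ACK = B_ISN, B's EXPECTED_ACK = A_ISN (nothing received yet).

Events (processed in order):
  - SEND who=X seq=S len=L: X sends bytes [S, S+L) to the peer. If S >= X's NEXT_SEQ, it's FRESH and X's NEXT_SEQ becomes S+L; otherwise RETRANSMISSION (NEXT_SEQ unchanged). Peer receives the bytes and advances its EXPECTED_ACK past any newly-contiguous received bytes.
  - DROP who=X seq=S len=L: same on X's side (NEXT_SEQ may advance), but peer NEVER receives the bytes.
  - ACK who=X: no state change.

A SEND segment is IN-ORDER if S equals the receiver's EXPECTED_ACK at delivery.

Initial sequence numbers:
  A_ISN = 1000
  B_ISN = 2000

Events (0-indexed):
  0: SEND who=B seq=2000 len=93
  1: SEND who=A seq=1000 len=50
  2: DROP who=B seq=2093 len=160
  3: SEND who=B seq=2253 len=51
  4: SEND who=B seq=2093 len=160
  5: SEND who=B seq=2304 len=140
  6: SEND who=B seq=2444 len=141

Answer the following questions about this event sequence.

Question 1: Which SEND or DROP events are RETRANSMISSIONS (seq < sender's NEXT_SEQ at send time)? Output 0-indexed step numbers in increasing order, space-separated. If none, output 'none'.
Step 0: SEND seq=2000 -> fresh
Step 1: SEND seq=1000 -> fresh
Step 2: DROP seq=2093 -> fresh
Step 3: SEND seq=2253 -> fresh
Step 4: SEND seq=2093 -> retransmit
Step 5: SEND seq=2304 -> fresh
Step 6: SEND seq=2444 -> fresh

Answer: 4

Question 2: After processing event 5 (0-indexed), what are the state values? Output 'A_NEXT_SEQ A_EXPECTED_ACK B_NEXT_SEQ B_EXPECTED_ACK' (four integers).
After event 0: A_seq=1000 A_ack=2093 B_seq=2093 B_ack=1000
After event 1: A_seq=1050 A_ack=2093 B_seq=2093 B_ack=1050
After event 2: A_seq=1050 A_ack=2093 B_seq=2253 B_ack=1050
After event 3: A_seq=1050 A_ack=2093 B_seq=2304 B_ack=1050
After event 4: A_seq=1050 A_ack=2304 B_seq=2304 B_ack=1050
After event 5: A_seq=1050 A_ack=2444 B_seq=2444 B_ack=1050

1050 2444 2444 1050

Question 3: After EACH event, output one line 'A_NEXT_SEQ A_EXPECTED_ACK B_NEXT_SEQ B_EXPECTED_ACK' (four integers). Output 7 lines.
1000 2093 2093 1000
1050 2093 2093 1050
1050 2093 2253 1050
1050 2093 2304 1050
1050 2304 2304 1050
1050 2444 2444 1050
1050 2585 2585 1050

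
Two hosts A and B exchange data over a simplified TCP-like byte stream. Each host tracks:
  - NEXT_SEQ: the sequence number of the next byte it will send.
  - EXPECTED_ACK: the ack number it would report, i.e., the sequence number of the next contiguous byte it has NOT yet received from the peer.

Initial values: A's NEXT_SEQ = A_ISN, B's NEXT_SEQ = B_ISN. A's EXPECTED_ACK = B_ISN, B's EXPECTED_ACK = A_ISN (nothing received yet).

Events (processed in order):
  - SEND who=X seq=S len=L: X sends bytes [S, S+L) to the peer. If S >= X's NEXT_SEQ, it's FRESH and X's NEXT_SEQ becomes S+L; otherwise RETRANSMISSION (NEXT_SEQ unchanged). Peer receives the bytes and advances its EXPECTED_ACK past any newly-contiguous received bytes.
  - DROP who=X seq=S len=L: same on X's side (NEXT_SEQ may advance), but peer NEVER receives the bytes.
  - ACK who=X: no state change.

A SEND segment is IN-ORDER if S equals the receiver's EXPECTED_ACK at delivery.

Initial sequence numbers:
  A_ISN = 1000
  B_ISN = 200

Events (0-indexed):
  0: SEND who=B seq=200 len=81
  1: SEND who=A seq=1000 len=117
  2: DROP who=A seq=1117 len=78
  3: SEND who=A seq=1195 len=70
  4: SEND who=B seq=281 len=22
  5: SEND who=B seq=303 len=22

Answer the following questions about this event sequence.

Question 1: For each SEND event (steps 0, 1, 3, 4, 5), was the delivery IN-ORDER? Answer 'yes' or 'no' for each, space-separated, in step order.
Step 0: SEND seq=200 -> in-order
Step 1: SEND seq=1000 -> in-order
Step 3: SEND seq=1195 -> out-of-order
Step 4: SEND seq=281 -> in-order
Step 5: SEND seq=303 -> in-order

Answer: yes yes no yes yes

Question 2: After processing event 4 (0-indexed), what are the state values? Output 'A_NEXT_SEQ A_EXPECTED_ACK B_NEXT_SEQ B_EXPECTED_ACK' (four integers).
After event 0: A_seq=1000 A_ack=281 B_seq=281 B_ack=1000
After event 1: A_seq=1117 A_ack=281 B_seq=281 B_ack=1117
After event 2: A_seq=1195 A_ack=281 B_seq=281 B_ack=1117
After event 3: A_seq=1265 A_ack=281 B_seq=281 B_ack=1117
After event 4: A_seq=1265 A_ack=303 B_seq=303 B_ack=1117

1265 303 303 1117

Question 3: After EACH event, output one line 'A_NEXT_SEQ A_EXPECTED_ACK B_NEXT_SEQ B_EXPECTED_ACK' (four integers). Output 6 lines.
1000 281 281 1000
1117 281 281 1117
1195 281 281 1117
1265 281 281 1117
1265 303 303 1117
1265 325 325 1117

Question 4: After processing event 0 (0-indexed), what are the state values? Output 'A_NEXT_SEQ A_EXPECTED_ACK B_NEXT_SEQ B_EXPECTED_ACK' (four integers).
After event 0: A_seq=1000 A_ack=281 B_seq=281 B_ack=1000

1000 281 281 1000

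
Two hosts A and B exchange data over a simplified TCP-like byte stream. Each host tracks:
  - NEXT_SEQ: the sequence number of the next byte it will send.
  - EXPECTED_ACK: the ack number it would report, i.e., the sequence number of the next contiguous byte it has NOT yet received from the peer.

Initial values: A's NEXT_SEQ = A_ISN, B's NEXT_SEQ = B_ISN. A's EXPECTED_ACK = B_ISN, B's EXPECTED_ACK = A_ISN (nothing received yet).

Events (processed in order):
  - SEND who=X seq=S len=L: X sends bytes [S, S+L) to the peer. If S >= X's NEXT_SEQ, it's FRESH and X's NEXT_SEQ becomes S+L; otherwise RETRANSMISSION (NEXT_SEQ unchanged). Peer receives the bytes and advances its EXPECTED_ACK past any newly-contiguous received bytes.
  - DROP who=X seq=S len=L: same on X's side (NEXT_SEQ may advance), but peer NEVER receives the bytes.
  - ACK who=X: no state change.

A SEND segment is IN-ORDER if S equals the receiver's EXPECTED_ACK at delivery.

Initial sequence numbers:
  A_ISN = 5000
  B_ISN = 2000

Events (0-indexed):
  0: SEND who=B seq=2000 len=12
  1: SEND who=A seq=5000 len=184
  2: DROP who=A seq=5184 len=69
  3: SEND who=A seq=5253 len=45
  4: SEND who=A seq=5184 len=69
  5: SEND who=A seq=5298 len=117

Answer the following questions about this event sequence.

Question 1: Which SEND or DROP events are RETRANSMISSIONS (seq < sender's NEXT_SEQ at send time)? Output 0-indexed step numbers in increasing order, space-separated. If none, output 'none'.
Step 0: SEND seq=2000 -> fresh
Step 1: SEND seq=5000 -> fresh
Step 2: DROP seq=5184 -> fresh
Step 3: SEND seq=5253 -> fresh
Step 4: SEND seq=5184 -> retransmit
Step 5: SEND seq=5298 -> fresh

Answer: 4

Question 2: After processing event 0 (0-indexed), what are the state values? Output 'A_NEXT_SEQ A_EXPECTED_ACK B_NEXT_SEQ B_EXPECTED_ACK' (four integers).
After event 0: A_seq=5000 A_ack=2012 B_seq=2012 B_ack=5000

5000 2012 2012 5000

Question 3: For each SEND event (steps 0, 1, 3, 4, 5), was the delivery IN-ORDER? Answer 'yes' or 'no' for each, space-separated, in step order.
Step 0: SEND seq=2000 -> in-order
Step 1: SEND seq=5000 -> in-order
Step 3: SEND seq=5253 -> out-of-order
Step 4: SEND seq=5184 -> in-order
Step 5: SEND seq=5298 -> in-order

Answer: yes yes no yes yes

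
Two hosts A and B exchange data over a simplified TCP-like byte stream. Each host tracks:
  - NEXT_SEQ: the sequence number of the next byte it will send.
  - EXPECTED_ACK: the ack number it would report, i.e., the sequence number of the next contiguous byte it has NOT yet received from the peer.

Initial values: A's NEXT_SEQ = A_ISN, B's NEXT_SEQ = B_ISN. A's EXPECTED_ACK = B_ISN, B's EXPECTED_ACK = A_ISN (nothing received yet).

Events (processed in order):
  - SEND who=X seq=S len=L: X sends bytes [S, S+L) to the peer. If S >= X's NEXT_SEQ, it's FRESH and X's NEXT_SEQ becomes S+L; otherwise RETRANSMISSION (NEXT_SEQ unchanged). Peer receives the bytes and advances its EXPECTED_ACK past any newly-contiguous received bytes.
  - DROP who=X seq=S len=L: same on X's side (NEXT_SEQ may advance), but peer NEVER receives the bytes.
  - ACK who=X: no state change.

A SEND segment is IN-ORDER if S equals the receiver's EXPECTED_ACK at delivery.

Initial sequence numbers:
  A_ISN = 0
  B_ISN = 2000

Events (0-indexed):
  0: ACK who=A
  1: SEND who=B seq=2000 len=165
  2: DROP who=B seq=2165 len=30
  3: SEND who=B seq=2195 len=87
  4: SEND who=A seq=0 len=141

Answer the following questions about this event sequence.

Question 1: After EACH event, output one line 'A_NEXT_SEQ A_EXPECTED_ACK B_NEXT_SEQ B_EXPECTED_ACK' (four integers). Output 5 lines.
0 2000 2000 0
0 2165 2165 0
0 2165 2195 0
0 2165 2282 0
141 2165 2282 141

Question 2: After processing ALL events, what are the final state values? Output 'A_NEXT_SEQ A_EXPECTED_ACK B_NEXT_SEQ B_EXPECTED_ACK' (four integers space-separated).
After event 0: A_seq=0 A_ack=2000 B_seq=2000 B_ack=0
After event 1: A_seq=0 A_ack=2165 B_seq=2165 B_ack=0
After event 2: A_seq=0 A_ack=2165 B_seq=2195 B_ack=0
After event 3: A_seq=0 A_ack=2165 B_seq=2282 B_ack=0
After event 4: A_seq=141 A_ack=2165 B_seq=2282 B_ack=141

Answer: 141 2165 2282 141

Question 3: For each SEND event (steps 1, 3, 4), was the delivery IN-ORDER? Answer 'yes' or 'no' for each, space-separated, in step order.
Answer: yes no yes

Derivation:
Step 1: SEND seq=2000 -> in-order
Step 3: SEND seq=2195 -> out-of-order
Step 4: SEND seq=0 -> in-order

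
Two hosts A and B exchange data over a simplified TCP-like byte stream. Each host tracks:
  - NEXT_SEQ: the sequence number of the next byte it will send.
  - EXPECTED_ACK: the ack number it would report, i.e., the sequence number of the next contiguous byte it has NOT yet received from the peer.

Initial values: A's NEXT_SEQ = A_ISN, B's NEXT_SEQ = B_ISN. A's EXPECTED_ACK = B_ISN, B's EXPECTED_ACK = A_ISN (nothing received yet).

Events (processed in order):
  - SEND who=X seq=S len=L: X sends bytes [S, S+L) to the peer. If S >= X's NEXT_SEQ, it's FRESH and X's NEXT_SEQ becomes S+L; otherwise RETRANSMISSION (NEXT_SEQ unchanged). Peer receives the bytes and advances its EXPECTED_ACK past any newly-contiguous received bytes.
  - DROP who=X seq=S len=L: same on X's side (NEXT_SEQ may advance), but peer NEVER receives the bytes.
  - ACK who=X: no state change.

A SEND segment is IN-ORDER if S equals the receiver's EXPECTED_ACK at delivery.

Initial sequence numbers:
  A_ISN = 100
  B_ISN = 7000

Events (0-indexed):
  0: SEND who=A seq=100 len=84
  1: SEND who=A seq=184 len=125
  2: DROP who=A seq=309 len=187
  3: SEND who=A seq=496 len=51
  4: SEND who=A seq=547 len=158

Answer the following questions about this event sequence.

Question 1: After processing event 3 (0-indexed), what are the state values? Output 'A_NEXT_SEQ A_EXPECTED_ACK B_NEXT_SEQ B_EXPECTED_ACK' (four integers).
After event 0: A_seq=184 A_ack=7000 B_seq=7000 B_ack=184
After event 1: A_seq=309 A_ack=7000 B_seq=7000 B_ack=309
After event 2: A_seq=496 A_ack=7000 B_seq=7000 B_ack=309
After event 3: A_seq=547 A_ack=7000 B_seq=7000 B_ack=309

547 7000 7000 309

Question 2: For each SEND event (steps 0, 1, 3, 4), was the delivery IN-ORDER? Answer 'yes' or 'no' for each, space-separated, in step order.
Answer: yes yes no no

Derivation:
Step 0: SEND seq=100 -> in-order
Step 1: SEND seq=184 -> in-order
Step 3: SEND seq=496 -> out-of-order
Step 4: SEND seq=547 -> out-of-order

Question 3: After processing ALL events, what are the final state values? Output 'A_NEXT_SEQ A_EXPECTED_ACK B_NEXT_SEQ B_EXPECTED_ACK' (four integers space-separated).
After event 0: A_seq=184 A_ack=7000 B_seq=7000 B_ack=184
After event 1: A_seq=309 A_ack=7000 B_seq=7000 B_ack=309
After event 2: A_seq=496 A_ack=7000 B_seq=7000 B_ack=309
After event 3: A_seq=547 A_ack=7000 B_seq=7000 B_ack=309
After event 4: A_seq=705 A_ack=7000 B_seq=7000 B_ack=309

Answer: 705 7000 7000 309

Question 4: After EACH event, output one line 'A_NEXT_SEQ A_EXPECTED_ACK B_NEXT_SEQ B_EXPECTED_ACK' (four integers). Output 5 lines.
184 7000 7000 184
309 7000 7000 309
496 7000 7000 309
547 7000 7000 309
705 7000 7000 309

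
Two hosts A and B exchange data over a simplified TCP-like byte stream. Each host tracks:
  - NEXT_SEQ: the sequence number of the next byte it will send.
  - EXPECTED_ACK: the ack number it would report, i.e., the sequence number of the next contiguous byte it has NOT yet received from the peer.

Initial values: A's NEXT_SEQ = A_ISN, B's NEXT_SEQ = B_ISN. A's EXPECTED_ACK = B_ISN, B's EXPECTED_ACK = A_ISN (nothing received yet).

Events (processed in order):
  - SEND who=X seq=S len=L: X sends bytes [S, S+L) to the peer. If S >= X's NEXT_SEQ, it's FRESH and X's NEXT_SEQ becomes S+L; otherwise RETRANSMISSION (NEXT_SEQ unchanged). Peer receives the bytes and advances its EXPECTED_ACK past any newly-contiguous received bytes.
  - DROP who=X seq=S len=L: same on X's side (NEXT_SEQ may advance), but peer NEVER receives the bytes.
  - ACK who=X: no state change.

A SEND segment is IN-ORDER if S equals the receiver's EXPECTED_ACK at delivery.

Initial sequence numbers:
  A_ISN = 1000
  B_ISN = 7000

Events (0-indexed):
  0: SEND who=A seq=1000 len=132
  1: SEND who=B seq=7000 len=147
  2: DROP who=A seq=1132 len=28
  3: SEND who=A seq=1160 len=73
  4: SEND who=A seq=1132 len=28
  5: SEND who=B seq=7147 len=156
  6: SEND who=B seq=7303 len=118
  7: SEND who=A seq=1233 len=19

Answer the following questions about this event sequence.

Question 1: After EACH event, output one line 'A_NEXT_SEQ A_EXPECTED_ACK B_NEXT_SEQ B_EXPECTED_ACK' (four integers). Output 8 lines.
1132 7000 7000 1132
1132 7147 7147 1132
1160 7147 7147 1132
1233 7147 7147 1132
1233 7147 7147 1233
1233 7303 7303 1233
1233 7421 7421 1233
1252 7421 7421 1252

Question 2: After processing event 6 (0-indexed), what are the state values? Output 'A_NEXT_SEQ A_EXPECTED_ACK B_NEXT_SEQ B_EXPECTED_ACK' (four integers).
After event 0: A_seq=1132 A_ack=7000 B_seq=7000 B_ack=1132
After event 1: A_seq=1132 A_ack=7147 B_seq=7147 B_ack=1132
After event 2: A_seq=1160 A_ack=7147 B_seq=7147 B_ack=1132
After event 3: A_seq=1233 A_ack=7147 B_seq=7147 B_ack=1132
After event 4: A_seq=1233 A_ack=7147 B_seq=7147 B_ack=1233
After event 5: A_seq=1233 A_ack=7303 B_seq=7303 B_ack=1233
After event 6: A_seq=1233 A_ack=7421 B_seq=7421 B_ack=1233

1233 7421 7421 1233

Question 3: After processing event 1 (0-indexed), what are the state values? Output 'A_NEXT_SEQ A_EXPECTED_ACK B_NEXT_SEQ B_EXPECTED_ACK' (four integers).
After event 0: A_seq=1132 A_ack=7000 B_seq=7000 B_ack=1132
After event 1: A_seq=1132 A_ack=7147 B_seq=7147 B_ack=1132

1132 7147 7147 1132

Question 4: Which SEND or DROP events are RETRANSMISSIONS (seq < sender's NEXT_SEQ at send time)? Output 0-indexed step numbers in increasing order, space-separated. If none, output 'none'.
Answer: 4

Derivation:
Step 0: SEND seq=1000 -> fresh
Step 1: SEND seq=7000 -> fresh
Step 2: DROP seq=1132 -> fresh
Step 3: SEND seq=1160 -> fresh
Step 4: SEND seq=1132 -> retransmit
Step 5: SEND seq=7147 -> fresh
Step 6: SEND seq=7303 -> fresh
Step 7: SEND seq=1233 -> fresh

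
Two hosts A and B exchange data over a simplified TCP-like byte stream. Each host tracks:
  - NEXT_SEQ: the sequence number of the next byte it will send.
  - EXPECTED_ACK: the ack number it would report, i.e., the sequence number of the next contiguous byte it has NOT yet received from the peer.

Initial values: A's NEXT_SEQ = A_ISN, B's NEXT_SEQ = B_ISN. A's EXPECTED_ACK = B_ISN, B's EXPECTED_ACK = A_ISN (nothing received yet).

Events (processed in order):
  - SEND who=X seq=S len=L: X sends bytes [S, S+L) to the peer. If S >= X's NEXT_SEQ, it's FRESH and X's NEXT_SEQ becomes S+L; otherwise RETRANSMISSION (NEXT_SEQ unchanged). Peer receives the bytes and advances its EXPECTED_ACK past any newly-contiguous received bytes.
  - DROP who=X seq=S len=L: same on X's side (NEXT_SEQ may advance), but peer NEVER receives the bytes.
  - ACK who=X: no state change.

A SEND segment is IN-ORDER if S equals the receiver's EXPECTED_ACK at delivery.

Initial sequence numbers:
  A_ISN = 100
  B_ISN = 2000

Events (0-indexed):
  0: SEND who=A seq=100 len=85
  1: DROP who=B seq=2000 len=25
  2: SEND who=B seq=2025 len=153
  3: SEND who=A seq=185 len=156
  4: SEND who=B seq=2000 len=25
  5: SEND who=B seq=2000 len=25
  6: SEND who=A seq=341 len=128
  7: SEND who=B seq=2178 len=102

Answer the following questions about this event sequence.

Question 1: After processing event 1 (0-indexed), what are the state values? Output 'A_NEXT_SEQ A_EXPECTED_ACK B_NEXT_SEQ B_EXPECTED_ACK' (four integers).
After event 0: A_seq=185 A_ack=2000 B_seq=2000 B_ack=185
After event 1: A_seq=185 A_ack=2000 B_seq=2025 B_ack=185

185 2000 2025 185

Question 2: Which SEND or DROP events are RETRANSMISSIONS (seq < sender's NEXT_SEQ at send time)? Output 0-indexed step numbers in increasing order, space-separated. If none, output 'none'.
Step 0: SEND seq=100 -> fresh
Step 1: DROP seq=2000 -> fresh
Step 2: SEND seq=2025 -> fresh
Step 3: SEND seq=185 -> fresh
Step 4: SEND seq=2000 -> retransmit
Step 5: SEND seq=2000 -> retransmit
Step 6: SEND seq=341 -> fresh
Step 7: SEND seq=2178 -> fresh

Answer: 4 5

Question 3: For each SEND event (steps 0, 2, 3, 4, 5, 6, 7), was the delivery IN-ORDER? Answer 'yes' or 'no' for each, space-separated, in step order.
Answer: yes no yes yes no yes yes

Derivation:
Step 0: SEND seq=100 -> in-order
Step 2: SEND seq=2025 -> out-of-order
Step 3: SEND seq=185 -> in-order
Step 4: SEND seq=2000 -> in-order
Step 5: SEND seq=2000 -> out-of-order
Step 6: SEND seq=341 -> in-order
Step 7: SEND seq=2178 -> in-order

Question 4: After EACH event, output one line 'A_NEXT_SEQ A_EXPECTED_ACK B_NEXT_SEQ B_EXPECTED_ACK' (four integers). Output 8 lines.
185 2000 2000 185
185 2000 2025 185
185 2000 2178 185
341 2000 2178 341
341 2178 2178 341
341 2178 2178 341
469 2178 2178 469
469 2280 2280 469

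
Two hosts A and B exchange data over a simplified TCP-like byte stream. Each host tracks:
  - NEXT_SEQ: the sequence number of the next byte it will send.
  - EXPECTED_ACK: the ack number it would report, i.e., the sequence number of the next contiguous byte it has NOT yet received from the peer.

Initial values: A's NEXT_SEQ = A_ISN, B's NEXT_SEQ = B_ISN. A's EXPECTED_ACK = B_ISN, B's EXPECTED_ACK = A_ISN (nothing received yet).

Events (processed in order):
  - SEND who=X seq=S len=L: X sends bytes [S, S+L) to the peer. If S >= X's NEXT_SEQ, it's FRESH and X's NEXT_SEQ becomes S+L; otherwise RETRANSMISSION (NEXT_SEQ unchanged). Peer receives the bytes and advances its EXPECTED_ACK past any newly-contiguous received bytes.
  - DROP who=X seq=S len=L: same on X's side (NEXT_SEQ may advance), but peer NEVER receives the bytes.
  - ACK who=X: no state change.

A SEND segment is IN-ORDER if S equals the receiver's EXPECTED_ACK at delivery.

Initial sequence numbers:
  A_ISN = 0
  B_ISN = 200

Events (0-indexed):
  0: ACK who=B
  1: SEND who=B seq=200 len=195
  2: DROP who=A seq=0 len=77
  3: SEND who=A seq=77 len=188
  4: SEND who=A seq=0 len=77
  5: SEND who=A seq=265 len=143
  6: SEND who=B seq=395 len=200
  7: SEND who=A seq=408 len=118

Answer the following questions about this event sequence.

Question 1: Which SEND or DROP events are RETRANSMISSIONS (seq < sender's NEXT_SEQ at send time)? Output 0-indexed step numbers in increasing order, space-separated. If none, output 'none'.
Answer: 4

Derivation:
Step 1: SEND seq=200 -> fresh
Step 2: DROP seq=0 -> fresh
Step 3: SEND seq=77 -> fresh
Step 4: SEND seq=0 -> retransmit
Step 5: SEND seq=265 -> fresh
Step 6: SEND seq=395 -> fresh
Step 7: SEND seq=408 -> fresh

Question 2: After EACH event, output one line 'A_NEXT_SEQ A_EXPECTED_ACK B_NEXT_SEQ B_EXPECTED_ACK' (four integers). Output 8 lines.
0 200 200 0
0 395 395 0
77 395 395 0
265 395 395 0
265 395 395 265
408 395 395 408
408 595 595 408
526 595 595 526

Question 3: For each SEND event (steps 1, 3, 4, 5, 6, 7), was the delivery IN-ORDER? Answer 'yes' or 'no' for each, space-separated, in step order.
Answer: yes no yes yes yes yes

Derivation:
Step 1: SEND seq=200 -> in-order
Step 3: SEND seq=77 -> out-of-order
Step 4: SEND seq=0 -> in-order
Step 5: SEND seq=265 -> in-order
Step 6: SEND seq=395 -> in-order
Step 7: SEND seq=408 -> in-order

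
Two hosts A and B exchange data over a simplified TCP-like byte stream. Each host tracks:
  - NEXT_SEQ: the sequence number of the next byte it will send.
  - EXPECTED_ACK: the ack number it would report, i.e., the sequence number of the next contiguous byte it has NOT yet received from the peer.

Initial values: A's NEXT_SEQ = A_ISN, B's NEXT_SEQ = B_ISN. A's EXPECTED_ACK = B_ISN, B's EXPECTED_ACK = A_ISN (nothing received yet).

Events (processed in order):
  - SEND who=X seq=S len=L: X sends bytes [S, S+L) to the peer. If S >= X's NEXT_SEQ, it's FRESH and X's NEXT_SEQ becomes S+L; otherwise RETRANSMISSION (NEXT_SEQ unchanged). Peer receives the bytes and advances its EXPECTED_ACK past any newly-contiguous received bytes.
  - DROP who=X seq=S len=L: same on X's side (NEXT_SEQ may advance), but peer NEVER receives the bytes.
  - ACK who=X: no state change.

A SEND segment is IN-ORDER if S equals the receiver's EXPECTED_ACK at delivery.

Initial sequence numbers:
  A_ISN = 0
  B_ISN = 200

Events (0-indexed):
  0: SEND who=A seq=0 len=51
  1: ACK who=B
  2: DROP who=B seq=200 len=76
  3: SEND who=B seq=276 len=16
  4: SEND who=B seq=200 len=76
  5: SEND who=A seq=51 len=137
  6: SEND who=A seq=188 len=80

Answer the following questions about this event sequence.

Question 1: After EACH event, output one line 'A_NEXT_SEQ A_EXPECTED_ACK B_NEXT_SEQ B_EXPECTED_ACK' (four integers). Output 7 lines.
51 200 200 51
51 200 200 51
51 200 276 51
51 200 292 51
51 292 292 51
188 292 292 188
268 292 292 268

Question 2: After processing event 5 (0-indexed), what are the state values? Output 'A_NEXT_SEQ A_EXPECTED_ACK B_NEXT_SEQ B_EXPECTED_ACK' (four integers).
After event 0: A_seq=51 A_ack=200 B_seq=200 B_ack=51
After event 1: A_seq=51 A_ack=200 B_seq=200 B_ack=51
After event 2: A_seq=51 A_ack=200 B_seq=276 B_ack=51
After event 3: A_seq=51 A_ack=200 B_seq=292 B_ack=51
After event 4: A_seq=51 A_ack=292 B_seq=292 B_ack=51
After event 5: A_seq=188 A_ack=292 B_seq=292 B_ack=188

188 292 292 188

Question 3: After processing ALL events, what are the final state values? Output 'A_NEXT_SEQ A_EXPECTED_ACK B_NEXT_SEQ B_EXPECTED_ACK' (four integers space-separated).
After event 0: A_seq=51 A_ack=200 B_seq=200 B_ack=51
After event 1: A_seq=51 A_ack=200 B_seq=200 B_ack=51
After event 2: A_seq=51 A_ack=200 B_seq=276 B_ack=51
After event 3: A_seq=51 A_ack=200 B_seq=292 B_ack=51
After event 4: A_seq=51 A_ack=292 B_seq=292 B_ack=51
After event 5: A_seq=188 A_ack=292 B_seq=292 B_ack=188
After event 6: A_seq=268 A_ack=292 B_seq=292 B_ack=268

Answer: 268 292 292 268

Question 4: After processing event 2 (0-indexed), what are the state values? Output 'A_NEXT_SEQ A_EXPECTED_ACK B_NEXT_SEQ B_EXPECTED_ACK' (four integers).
After event 0: A_seq=51 A_ack=200 B_seq=200 B_ack=51
After event 1: A_seq=51 A_ack=200 B_seq=200 B_ack=51
After event 2: A_seq=51 A_ack=200 B_seq=276 B_ack=51

51 200 276 51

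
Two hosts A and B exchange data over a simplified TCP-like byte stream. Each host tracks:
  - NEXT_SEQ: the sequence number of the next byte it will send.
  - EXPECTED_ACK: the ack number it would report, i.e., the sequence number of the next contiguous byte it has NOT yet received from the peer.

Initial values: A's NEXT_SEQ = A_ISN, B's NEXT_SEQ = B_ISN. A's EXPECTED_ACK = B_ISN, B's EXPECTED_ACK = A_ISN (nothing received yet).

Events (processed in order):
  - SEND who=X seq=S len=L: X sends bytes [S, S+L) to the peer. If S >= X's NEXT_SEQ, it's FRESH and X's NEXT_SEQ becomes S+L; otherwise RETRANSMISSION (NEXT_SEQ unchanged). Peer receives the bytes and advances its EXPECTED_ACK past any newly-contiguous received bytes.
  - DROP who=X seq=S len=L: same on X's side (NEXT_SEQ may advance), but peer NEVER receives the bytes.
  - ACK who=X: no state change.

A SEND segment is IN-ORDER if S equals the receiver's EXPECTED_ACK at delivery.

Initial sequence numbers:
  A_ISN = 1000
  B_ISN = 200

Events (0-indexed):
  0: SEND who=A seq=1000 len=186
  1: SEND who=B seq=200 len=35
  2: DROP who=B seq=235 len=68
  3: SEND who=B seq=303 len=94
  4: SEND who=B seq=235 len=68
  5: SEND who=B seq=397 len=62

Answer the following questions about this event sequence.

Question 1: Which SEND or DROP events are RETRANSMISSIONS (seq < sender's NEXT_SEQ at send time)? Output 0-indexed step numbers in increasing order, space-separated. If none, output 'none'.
Answer: 4

Derivation:
Step 0: SEND seq=1000 -> fresh
Step 1: SEND seq=200 -> fresh
Step 2: DROP seq=235 -> fresh
Step 3: SEND seq=303 -> fresh
Step 4: SEND seq=235 -> retransmit
Step 5: SEND seq=397 -> fresh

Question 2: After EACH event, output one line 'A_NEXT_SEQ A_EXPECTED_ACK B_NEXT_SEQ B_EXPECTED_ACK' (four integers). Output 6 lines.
1186 200 200 1186
1186 235 235 1186
1186 235 303 1186
1186 235 397 1186
1186 397 397 1186
1186 459 459 1186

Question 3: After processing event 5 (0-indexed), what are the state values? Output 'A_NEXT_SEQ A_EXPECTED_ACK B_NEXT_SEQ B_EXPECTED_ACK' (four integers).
After event 0: A_seq=1186 A_ack=200 B_seq=200 B_ack=1186
After event 1: A_seq=1186 A_ack=235 B_seq=235 B_ack=1186
After event 2: A_seq=1186 A_ack=235 B_seq=303 B_ack=1186
After event 3: A_seq=1186 A_ack=235 B_seq=397 B_ack=1186
After event 4: A_seq=1186 A_ack=397 B_seq=397 B_ack=1186
After event 5: A_seq=1186 A_ack=459 B_seq=459 B_ack=1186

1186 459 459 1186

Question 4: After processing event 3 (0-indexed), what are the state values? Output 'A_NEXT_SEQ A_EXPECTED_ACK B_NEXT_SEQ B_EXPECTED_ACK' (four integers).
After event 0: A_seq=1186 A_ack=200 B_seq=200 B_ack=1186
After event 1: A_seq=1186 A_ack=235 B_seq=235 B_ack=1186
After event 2: A_seq=1186 A_ack=235 B_seq=303 B_ack=1186
After event 3: A_seq=1186 A_ack=235 B_seq=397 B_ack=1186

1186 235 397 1186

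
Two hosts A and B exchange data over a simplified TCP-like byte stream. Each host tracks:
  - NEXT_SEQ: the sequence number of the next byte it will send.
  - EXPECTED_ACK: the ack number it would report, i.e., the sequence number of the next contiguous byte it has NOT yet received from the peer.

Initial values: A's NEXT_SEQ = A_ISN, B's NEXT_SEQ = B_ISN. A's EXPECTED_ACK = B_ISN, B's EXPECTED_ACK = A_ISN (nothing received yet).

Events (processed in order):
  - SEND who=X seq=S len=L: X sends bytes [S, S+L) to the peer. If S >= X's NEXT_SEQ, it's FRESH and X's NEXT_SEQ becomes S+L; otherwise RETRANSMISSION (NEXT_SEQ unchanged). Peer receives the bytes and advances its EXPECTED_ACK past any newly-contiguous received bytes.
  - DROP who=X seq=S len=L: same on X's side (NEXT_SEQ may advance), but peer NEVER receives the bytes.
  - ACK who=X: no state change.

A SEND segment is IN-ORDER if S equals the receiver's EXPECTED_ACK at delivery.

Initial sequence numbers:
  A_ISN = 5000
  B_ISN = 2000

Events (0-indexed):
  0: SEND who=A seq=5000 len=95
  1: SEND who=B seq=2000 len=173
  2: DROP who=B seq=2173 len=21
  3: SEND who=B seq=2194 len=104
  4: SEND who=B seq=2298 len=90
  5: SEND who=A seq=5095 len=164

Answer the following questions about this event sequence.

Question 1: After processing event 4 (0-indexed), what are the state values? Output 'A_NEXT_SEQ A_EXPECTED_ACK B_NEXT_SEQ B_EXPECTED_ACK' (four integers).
After event 0: A_seq=5095 A_ack=2000 B_seq=2000 B_ack=5095
After event 1: A_seq=5095 A_ack=2173 B_seq=2173 B_ack=5095
After event 2: A_seq=5095 A_ack=2173 B_seq=2194 B_ack=5095
After event 3: A_seq=5095 A_ack=2173 B_seq=2298 B_ack=5095
After event 4: A_seq=5095 A_ack=2173 B_seq=2388 B_ack=5095

5095 2173 2388 5095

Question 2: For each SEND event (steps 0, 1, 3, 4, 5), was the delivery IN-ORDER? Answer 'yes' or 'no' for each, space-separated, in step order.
Answer: yes yes no no yes

Derivation:
Step 0: SEND seq=5000 -> in-order
Step 1: SEND seq=2000 -> in-order
Step 3: SEND seq=2194 -> out-of-order
Step 4: SEND seq=2298 -> out-of-order
Step 5: SEND seq=5095 -> in-order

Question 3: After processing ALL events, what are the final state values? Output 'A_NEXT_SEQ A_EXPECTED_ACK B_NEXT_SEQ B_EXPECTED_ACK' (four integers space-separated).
Answer: 5259 2173 2388 5259

Derivation:
After event 0: A_seq=5095 A_ack=2000 B_seq=2000 B_ack=5095
After event 1: A_seq=5095 A_ack=2173 B_seq=2173 B_ack=5095
After event 2: A_seq=5095 A_ack=2173 B_seq=2194 B_ack=5095
After event 3: A_seq=5095 A_ack=2173 B_seq=2298 B_ack=5095
After event 4: A_seq=5095 A_ack=2173 B_seq=2388 B_ack=5095
After event 5: A_seq=5259 A_ack=2173 B_seq=2388 B_ack=5259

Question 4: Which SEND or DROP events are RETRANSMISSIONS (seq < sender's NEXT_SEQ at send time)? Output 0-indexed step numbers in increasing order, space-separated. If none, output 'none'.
Answer: none

Derivation:
Step 0: SEND seq=5000 -> fresh
Step 1: SEND seq=2000 -> fresh
Step 2: DROP seq=2173 -> fresh
Step 3: SEND seq=2194 -> fresh
Step 4: SEND seq=2298 -> fresh
Step 5: SEND seq=5095 -> fresh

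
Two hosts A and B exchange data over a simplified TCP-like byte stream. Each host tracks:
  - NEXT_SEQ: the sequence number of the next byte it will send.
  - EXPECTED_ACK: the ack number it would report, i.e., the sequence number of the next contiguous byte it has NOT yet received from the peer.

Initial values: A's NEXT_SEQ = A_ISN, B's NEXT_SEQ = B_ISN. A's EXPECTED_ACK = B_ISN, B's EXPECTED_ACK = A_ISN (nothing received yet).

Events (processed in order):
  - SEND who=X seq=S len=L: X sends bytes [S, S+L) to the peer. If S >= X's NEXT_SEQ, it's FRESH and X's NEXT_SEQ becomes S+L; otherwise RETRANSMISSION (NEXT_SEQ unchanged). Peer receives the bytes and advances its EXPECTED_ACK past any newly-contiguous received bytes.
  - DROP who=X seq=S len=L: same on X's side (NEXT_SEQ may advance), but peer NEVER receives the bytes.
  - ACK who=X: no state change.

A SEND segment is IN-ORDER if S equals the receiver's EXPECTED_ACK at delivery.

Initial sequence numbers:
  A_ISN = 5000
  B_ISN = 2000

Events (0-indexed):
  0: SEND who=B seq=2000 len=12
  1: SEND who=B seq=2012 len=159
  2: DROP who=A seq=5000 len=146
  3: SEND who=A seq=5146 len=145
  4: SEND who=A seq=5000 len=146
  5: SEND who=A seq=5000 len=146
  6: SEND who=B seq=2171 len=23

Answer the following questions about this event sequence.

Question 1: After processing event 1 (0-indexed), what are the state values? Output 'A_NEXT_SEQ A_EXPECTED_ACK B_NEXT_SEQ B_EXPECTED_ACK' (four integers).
After event 0: A_seq=5000 A_ack=2012 B_seq=2012 B_ack=5000
After event 1: A_seq=5000 A_ack=2171 B_seq=2171 B_ack=5000

5000 2171 2171 5000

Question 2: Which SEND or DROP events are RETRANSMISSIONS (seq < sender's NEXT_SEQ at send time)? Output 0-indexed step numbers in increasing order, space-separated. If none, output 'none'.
Answer: 4 5

Derivation:
Step 0: SEND seq=2000 -> fresh
Step 1: SEND seq=2012 -> fresh
Step 2: DROP seq=5000 -> fresh
Step 3: SEND seq=5146 -> fresh
Step 4: SEND seq=5000 -> retransmit
Step 5: SEND seq=5000 -> retransmit
Step 6: SEND seq=2171 -> fresh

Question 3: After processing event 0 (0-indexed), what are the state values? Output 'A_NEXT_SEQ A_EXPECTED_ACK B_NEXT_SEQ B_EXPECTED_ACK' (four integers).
After event 0: A_seq=5000 A_ack=2012 B_seq=2012 B_ack=5000

5000 2012 2012 5000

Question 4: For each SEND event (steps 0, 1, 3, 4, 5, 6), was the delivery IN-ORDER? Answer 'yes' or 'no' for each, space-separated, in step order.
Answer: yes yes no yes no yes

Derivation:
Step 0: SEND seq=2000 -> in-order
Step 1: SEND seq=2012 -> in-order
Step 3: SEND seq=5146 -> out-of-order
Step 4: SEND seq=5000 -> in-order
Step 5: SEND seq=5000 -> out-of-order
Step 6: SEND seq=2171 -> in-order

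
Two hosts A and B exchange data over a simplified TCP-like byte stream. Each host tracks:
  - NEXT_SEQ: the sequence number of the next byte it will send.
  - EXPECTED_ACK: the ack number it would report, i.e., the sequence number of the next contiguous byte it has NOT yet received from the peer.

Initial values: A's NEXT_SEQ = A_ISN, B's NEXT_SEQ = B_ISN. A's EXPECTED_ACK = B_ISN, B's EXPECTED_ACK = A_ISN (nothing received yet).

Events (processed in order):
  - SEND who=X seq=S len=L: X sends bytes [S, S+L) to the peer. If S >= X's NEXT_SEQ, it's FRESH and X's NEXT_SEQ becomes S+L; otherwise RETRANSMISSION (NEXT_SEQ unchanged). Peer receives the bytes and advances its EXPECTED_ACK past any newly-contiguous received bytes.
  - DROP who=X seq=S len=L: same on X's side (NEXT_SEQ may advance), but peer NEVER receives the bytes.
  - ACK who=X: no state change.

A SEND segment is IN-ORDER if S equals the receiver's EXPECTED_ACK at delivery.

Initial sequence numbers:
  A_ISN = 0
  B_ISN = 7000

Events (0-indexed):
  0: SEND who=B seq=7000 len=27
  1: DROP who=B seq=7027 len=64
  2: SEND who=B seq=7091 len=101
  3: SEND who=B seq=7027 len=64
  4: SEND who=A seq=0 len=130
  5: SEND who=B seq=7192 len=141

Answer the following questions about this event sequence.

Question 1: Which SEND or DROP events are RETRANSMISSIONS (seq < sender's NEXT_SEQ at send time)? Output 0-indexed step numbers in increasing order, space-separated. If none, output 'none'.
Answer: 3

Derivation:
Step 0: SEND seq=7000 -> fresh
Step 1: DROP seq=7027 -> fresh
Step 2: SEND seq=7091 -> fresh
Step 3: SEND seq=7027 -> retransmit
Step 4: SEND seq=0 -> fresh
Step 5: SEND seq=7192 -> fresh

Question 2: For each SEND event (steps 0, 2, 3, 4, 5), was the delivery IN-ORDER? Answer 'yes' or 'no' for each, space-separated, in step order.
Step 0: SEND seq=7000 -> in-order
Step 2: SEND seq=7091 -> out-of-order
Step 3: SEND seq=7027 -> in-order
Step 4: SEND seq=0 -> in-order
Step 5: SEND seq=7192 -> in-order

Answer: yes no yes yes yes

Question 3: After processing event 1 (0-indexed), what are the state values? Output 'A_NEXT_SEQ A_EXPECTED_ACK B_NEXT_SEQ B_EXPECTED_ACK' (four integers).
After event 0: A_seq=0 A_ack=7027 B_seq=7027 B_ack=0
After event 1: A_seq=0 A_ack=7027 B_seq=7091 B_ack=0

0 7027 7091 0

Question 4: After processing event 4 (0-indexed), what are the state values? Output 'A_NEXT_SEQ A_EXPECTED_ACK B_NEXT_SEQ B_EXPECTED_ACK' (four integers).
After event 0: A_seq=0 A_ack=7027 B_seq=7027 B_ack=0
After event 1: A_seq=0 A_ack=7027 B_seq=7091 B_ack=0
After event 2: A_seq=0 A_ack=7027 B_seq=7192 B_ack=0
After event 3: A_seq=0 A_ack=7192 B_seq=7192 B_ack=0
After event 4: A_seq=130 A_ack=7192 B_seq=7192 B_ack=130

130 7192 7192 130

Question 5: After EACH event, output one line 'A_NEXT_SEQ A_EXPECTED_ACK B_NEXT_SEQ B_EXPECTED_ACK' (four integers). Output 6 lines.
0 7027 7027 0
0 7027 7091 0
0 7027 7192 0
0 7192 7192 0
130 7192 7192 130
130 7333 7333 130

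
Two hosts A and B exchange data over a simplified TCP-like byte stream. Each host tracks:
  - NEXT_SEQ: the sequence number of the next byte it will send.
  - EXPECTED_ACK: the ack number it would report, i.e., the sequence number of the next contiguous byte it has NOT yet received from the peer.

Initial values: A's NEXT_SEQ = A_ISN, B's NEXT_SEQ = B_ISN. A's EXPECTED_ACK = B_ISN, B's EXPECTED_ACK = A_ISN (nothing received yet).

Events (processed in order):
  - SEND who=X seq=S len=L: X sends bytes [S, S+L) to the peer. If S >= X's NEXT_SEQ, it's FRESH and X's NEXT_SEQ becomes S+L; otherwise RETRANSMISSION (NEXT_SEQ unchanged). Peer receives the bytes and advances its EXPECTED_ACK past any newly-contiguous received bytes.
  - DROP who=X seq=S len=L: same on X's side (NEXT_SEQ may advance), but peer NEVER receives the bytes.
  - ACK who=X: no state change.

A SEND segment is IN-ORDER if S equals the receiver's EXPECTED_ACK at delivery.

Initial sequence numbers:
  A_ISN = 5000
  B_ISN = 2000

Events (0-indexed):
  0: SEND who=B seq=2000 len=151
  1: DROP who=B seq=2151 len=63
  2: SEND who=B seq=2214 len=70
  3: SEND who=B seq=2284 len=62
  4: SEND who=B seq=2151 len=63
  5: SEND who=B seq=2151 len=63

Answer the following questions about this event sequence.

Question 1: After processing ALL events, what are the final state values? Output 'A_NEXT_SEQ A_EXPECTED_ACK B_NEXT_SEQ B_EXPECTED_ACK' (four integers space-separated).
Answer: 5000 2346 2346 5000

Derivation:
After event 0: A_seq=5000 A_ack=2151 B_seq=2151 B_ack=5000
After event 1: A_seq=5000 A_ack=2151 B_seq=2214 B_ack=5000
After event 2: A_seq=5000 A_ack=2151 B_seq=2284 B_ack=5000
After event 3: A_seq=5000 A_ack=2151 B_seq=2346 B_ack=5000
After event 4: A_seq=5000 A_ack=2346 B_seq=2346 B_ack=5000
After event 5: A_seq=5000 A_ack=2346 B_seq=2346 B_ack=5000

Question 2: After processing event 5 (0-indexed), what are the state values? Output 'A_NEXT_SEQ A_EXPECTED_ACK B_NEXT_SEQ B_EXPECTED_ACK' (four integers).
After event 0: A_seq=5000 A_ack=2151 B_seq=2151 B_ack=5000
After event 1: A_seq=5000 A_ack=2151 B_seq=2214 B_ack=5000
After event 2: A_seq=5000 A_ack=2151 B_seq=2284 B_ack=5000
After event 3: A_seq=5000 A_ack=2151 B_seq=2346 B_ack=5000
After event 4: A_seq=5000 A_ack=2346 B_seq=2346 B_ack=5000
After event 5: A_seq=5000 A_ack=2346 B_seq=2346 B_ack=5000

5000 2346 2346 5000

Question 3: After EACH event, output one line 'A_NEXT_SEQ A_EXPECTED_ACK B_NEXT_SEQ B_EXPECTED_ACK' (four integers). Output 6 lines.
5000 2151 2151 5000
5000 2151 2214 5000
5000 2151 2284 5000
5000 2151 2346 5000
5000 2346 2346 5000
5000 2346 2346 5000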